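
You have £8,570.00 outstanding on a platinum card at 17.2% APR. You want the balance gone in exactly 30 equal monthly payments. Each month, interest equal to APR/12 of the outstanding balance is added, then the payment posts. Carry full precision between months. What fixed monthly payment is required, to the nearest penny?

£353.48

Monthly rate r = 17.2%/12 = 1.43333% = 0.0143333.
Level-payment amortization: P = B₀·r / (1 − (1+r)^(−n)) = 8570.00·0.0143333 / (1 − 1.01433^(−30)).
Denominator 1 − (1+r)^(−30) = 0.347502171.
P = 122.837 / 0.347502171 ≈ 353.48.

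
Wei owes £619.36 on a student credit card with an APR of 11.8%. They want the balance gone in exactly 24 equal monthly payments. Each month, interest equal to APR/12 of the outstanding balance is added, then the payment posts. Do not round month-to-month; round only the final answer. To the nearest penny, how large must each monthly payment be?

Monthly rate r = 11.8%/12 = 0.983333% = 0.00983333.
Level-payment amortization: P = B₀·r / (1 − (1+r)^(−n)) = 619.36·0.00983333 / (1 − 1.00983^(−24)).
Denominator 1 − (1+r)^(−24) = 0.209308356.
P = 6.09037 / 0.209308356 ≈ 29.10.

£29.10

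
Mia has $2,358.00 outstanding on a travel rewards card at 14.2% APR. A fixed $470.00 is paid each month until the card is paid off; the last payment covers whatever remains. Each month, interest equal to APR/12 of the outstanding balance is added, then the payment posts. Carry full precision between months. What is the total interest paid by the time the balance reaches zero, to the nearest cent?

Monthly rate r = 14.2%/12 = 1.18333% = 0.0118333.
Payoff takes n = ⌈−ln(1 − rB₀/P)/ln(1+r)⌉ = ⌈5.203⌉ = 6 payments; the last is $95.70.
Total paid = 5·$470.00 + $95.70 = $2,445.70.
Total interest = total paid − principal = $2,445.70 − $2,358.00 = $87.70.

$87.70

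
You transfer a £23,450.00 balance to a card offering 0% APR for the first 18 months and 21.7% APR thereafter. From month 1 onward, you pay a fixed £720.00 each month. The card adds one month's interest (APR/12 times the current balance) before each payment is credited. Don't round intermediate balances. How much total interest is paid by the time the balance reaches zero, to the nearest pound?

Promo months 1–18 at r₀ = 0%/12 = 0; months 19+ at r₁ = 21.7%/12 = 0.0180833.
After month 18 (no interest yet): B = £23,450.00 − 18·£720.00 = £10,490.00.
Then at r₁ with £720.00/mo: n₂ = −ln(1 − r₁·B/P)/ln(1+r₁) ≈ 17.06 → 18 more payments.
Total paid = 35·£720.00 + £45.66 = £25,245.66; interest = £25,245.66 − £23,450.00 = £1,795.66.

£1,796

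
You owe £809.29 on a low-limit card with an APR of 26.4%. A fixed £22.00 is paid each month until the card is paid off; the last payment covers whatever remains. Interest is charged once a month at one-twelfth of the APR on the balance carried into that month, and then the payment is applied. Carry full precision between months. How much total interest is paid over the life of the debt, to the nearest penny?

Monthly rate r = 26.4%/12 = 2.2% = 0.022.
Payoff takes n = ⌈−ln(1 − rB₀/P)/ln(1+r)⌉ = ⌈76.144⌉ = 77 payments; the last is £3.19.
Total paid = 76·£22.00 + £3.19 = £1,675.19.
Total interest = total paid − principal = £1,675.19 − £809.29 = £865.90.

£865.90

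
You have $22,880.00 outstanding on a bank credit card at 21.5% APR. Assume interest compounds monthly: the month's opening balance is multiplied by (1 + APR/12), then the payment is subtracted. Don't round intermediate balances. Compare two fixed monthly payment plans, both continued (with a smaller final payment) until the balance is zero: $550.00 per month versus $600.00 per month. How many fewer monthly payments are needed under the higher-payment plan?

13 fewer payments

Monthly rate r = 21.5%/12 = 1.79167% = 0.0179167.
At $550.00/mo: n = ⌈−ln(1 − rB₀/P)/ln(1+r)⌉ = 78 payments (last $13.42); total interest = total paid − $22,880.00 = $19,483.42.
At $600.00/mo: 65 payments (last $441.60); total interest $15,961.60.
Payments saved = 78 − 65 = 13.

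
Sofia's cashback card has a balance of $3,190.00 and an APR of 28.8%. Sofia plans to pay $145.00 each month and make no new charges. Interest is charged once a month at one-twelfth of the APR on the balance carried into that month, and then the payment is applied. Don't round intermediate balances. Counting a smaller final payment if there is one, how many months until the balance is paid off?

32 months

Monthly rate r = 28.8%/12 = 2.4% = 0.024.
Recurrence: B ← B·(1+r) − $145.00.
Month 1: interest $76.56; balance after payment $3,121.56.
Month 2: interest $74.92; balance after payment $3,051.48.
Closed form: n = −ln(1 − rB₀/P)/ln(1+r) = −ln(0.472)/ln(1.024) ≈ 31.656, so the balance reaches zero during payment 32.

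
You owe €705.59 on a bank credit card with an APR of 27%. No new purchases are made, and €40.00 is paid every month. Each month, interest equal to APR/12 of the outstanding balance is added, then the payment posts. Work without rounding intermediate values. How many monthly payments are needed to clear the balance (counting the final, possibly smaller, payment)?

23 payments

Monthly rate r = 27%/12 = 2.25% = 0.0225.
Recurrence: B ← B·(1+r) − €40.00.
Month 1: interest €15.88; balance after payment €681.47.
Month 2: interest €15.33; balance after payment €656.80.
Closed form: n = −ln(1 − rB₀/P)/ln(1+r) = −ln(0.60311)/ln(1.0225) ≈ 22.726, so the balance reaches zero during payment 23.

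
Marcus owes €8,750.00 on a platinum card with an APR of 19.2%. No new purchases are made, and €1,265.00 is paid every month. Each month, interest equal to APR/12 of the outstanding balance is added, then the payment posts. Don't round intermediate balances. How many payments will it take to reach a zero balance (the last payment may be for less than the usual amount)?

Monthly rate r = 19.2%/12 = 1.6% = 0.016.
Recurrence: B ← B·(1+r) − €1,265.00.
Month 1: interest €140.00; balance after payment €7,625.00.
Month 2: interest €122.00; balance after payment €6,482.00.
Closed form: n = −ln(1 − rB₀/P)/ln(1+r) = −ln(0.88933)/ln(1.016) ≈ 7.389, so the balance reaches zero during payment 8.

8 months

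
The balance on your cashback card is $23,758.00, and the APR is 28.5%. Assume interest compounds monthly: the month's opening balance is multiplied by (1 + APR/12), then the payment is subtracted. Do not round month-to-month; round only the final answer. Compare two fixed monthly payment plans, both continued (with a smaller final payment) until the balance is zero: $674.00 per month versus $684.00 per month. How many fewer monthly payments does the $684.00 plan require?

3 fewer payments

Monthly rate r = 28.5%/12 = 2.375% = 0.02375.
At $674.00/mo: n = ⌈−ln(1 − rB₀/P)/ln(1+r)⌉ = 78 payments (last $222.17); total interest = total paid − $23,758.00 = $28,362.17.
At $684.00/mo: 75 payments (last $165.18); total interest $27,023.18.
Payments saved = 78 − 75 = 3.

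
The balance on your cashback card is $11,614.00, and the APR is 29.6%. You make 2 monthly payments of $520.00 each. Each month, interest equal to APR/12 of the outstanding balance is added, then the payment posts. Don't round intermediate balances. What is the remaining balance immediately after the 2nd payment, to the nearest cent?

$11,141.20

Monthly rate r = 29.6%/12 = 2.46667% = 0.0246667.
Each month: B ← B·(1+r) − $520.00.
Month 1: interest $286.48; balance after payment $11,380.48.
Month 2: interest $280.72; balance after payment $11,141.20.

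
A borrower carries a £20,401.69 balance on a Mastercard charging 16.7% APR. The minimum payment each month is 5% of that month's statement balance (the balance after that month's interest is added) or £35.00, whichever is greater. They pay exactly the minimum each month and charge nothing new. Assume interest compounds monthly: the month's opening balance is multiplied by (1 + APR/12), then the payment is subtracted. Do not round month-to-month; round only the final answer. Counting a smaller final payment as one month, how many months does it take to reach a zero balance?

Monthly rate r = 16.7%/12 = 1.39167% = 0.0139167.
While 5% of the post-interest balance exceeds £35.00, each month B ← (B·(1+r))·(1 − 0.05), i.e. B shrinks by the factor (1+r)·0.95 = 0.96322.
This holds for months 1–91. Entering month 92 the balance is £674.09; 5% of the post-interest balance is now below £35.00, so the flat £35.00 minimum applies from here.
From month 92 a fixed £35.00 at rate r clears £674.09 in 23 more payments. Total: 91 + 23 = 114 months.

114 months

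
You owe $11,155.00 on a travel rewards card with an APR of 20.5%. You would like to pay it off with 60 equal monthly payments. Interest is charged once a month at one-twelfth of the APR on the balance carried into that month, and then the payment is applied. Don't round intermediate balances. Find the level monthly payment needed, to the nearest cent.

$298.65

Monthly rate r = 20.5%/12 = 1.70833% = 0.0170833.
Level-payment amortization: P = B₀·r / (1 − (1+r)^(−n)) = 11155.00·0.0170833 / (1 − 1.01708^(−60)).
Denominator 1 − (1+r)^(−60) = 0.638084038.
P = 190.565 / 0.638084038 ≈ 298.65.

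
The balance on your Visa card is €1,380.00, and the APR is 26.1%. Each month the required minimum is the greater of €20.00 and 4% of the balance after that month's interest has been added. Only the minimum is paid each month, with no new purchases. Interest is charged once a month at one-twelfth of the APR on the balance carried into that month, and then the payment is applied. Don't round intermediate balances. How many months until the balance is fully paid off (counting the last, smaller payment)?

Monthly rate r = 26.1%/12 = 2.175% = 0.02175.
While 4% of the post-interest balance exceeds €20.00, each month B ← (B·(1+r))·(1 − 0.04), i.e. B shrinks by the factor (1+r)·0.96 = 0.98088.
This holds for months 1–54. Entering month 55 the balance is €486.56; 4% of the post-interest balance is now below €20.00, so the flat €20.00 minimum applies from here.
From month 55 a fixed €20.00 at rate r clears €486.56 in 36 more payments. Total: 54 + 36 = 90 months.

90 months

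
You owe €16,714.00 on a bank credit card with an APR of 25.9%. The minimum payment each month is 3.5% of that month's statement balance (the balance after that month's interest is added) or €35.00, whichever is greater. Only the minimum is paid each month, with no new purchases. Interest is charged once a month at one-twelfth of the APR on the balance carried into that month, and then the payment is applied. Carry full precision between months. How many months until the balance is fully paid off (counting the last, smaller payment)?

243 months

Monthly rate r = 25.9%/12 = 2.15833% = 0.0215833.
While 3.5% of the post-interest balance exceeds €35.00, each month B ← (B·(1+r))·(1 − 0.035), i.e. B shrinks by the factor (1+r)·0.965 = 0.98583.
This holds for months 1–199. Entering month 200 the balance is €976.12; 3.5% of the post-interest balance is now below €35.00, so the flat €35.00 minimum applies from here.
From month 200 a fixed €35.00 at rate r clears €976.12 in 44 more payments. Total: 199 + 44 = 243 months.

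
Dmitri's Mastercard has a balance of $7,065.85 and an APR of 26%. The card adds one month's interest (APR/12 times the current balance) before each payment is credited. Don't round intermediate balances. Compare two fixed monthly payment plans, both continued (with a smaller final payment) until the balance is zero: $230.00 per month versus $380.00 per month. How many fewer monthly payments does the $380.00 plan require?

Monthly rate r = 26%/12 = 2.16667% = 0.0216667.
At $230.00/mo: n = ⌈−ln(1 − rB₀/P)/ln(1+r)⌉ = 52 payments (last $24.79); total interest = total paid − $7,065.85 = $4,688.94.
At $380.00/mo: 25 payments (last $21.24); total interest $2,075.39.
Payments saved = 52 − 25 = 27.

27 fewer payments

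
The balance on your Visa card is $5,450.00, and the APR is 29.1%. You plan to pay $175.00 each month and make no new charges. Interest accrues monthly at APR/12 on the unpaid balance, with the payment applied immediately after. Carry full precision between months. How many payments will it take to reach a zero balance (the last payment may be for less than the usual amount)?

59 payments

Monthly rate r = 29.1%/12 = 2.425% = 0.02425.
Recurrence: B ← B·(1+r) − $175.00.
Month 1: interest $132.16; balance after payment $5,407.16.
Month 2: interest $131.12; balance after payment $5,363.29.
Closed form: n = −ln(1 − rB₀/P)/ln(1+r) = −ln(0.24479)/ln(1.02425) ≈ 58.737, so the balance reaches zero during payment 59.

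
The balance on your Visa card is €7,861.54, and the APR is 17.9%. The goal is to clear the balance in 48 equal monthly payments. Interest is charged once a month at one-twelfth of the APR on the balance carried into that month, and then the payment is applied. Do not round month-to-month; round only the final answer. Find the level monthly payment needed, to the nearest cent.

Monthly rate r = 17.9%/12 = 1.49167% = 0.0149167.
Level-payment amortization: P = B₀·r / (1 − (1+r)^(−n)) = 7861.54·0.0149167 / (1 − 1.01492^(−48)).
Denominator 1 − (1+r)^(−48) = 0.508705901.
P = 117.268 / 0.508705901 ≈ 230.52.

€230.52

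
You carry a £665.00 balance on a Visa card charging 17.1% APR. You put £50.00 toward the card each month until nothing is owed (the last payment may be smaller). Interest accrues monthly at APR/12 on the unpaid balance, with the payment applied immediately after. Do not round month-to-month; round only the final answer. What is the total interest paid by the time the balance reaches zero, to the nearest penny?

£77.60

Monthly rate r = 17.1%/12 = 1.425% = 0.01425.
Payoff takes n = ⌈−ln(1 − rB₀/P)/ln(1+r)⌉ = ⌈14.851⌉ = 15 payments; the last is £42.60.
Total paid = 14·£50.00 + £42.60 = £742.60.
Total interest = total paid − principal = £742.60 − £665.00 = £77.60.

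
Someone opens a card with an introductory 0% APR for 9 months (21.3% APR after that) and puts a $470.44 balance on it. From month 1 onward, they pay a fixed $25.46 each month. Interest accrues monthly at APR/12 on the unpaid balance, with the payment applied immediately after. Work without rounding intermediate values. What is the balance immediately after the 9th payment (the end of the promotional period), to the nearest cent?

Promo months 1–9 at r₀ = 0%/12 = 0; months 10+ at r₁ = 21.3%/12 = 0.01775.
After month 9 (no interest yet): B = $470.44 − 9·$25.46 = $241.30.

$241.30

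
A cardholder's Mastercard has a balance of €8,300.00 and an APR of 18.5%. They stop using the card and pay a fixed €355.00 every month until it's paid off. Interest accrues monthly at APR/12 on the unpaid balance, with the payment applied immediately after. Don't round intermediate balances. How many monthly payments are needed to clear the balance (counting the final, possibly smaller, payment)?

30 months

Monthly rate r = 18.5%/12 = 1.54167% = 0.0154167.
Recurrence: B ← B·(1+r) − €355.00.
Month 1: interest €127.96; balance after payment €8,072.96.
Month 2: interest €124.46; balance after payment €7,842.42.
Closed form: n = −ln(1 − rB₀/P)/ln(1+r) = −ln(0.63955)/ln(1.01542) ≈ 29.216, so the balance reaches zero during payment 30.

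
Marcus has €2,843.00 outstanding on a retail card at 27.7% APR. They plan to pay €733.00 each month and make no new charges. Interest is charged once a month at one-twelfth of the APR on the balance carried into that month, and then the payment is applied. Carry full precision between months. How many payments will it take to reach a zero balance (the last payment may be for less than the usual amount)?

5 months

Monthly rate r = 27.7%/12 = 2.30833% = 0.0230833.
Recurrence: B ← B·(1+r) − €733.00.
Month 1: interest €65.63; balance after payment €2,175.63.
Month 2: interest €50.22; balance after payment €1,492.85.
Month 3: interest €34.46; balance after payment €794.31.
Month 4: interest €18.34; balance after payment €79.64.
Month 5: interest €1.84; balance after payment €0.00.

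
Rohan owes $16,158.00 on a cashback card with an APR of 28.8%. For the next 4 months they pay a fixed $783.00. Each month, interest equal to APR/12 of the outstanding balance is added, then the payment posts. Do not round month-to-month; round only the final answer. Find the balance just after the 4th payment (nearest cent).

$14,519.34

Monthly rate r = 28.8%/12 = 2.4% = 0.024.
Each month: B ← B·(1+r) − $783.00.
Month 1: interest $387.79; balance after payment $15,762.79.
Month 2: interest $378.31; balance after payment $15,358.10.
Month 3: interest $368.59; balance after payment $14,943.69.
Month 4: interest $358.65; balance after payment $14,519.34.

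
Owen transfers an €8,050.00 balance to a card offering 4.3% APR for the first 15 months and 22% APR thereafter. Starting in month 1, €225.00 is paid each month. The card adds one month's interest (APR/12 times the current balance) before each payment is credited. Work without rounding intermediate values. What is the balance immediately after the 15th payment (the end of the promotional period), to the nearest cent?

€5,032.73

Promo months 1–15 at r₀ = 4.3%/12 = 0.00358333; months 16+ at r₁ = 22%/12 = 0.0183333.
After month 15: iterate B ← B·(1+r₀) − €225.00 for 15 months → €5,032.73.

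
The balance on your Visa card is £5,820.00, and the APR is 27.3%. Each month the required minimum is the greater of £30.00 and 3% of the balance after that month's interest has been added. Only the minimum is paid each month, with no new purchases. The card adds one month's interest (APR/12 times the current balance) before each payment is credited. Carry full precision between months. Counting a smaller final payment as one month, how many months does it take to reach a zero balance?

Monthly rate r = 27.3%/12 = 2.275% = 0.02275.
While 3% of the post-interest balance exceeds £30.00, each month B ← (B·(1+r))·(1 − 0.03), i.e. B shrinks by the factor (1+r)·0.97 = 0.99207.
This holds for months 1–224. Entering month 225 the balance is £977.59; 3% of the post-interest balance is now below £30.00, so the flat £30.00 minimum applies from here.
From month 225 a fixed £30.00 at rate r clears £977.59 in 61 more payments. Total: 224 + 61 = 285 months.

285 months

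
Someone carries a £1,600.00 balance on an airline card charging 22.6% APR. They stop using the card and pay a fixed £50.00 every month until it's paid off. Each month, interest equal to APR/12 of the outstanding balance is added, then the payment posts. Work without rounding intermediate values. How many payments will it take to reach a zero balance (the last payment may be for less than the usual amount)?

Monthly rate r = 22.6%/12 = 1.88333% = 0.0188333.
Recurrence: B ← B·(1+r) − £50.00.
Month 1: interest £30.13; balance after payment £1,580.13.
Month 2: interest £29.76; balance after payment £1,559.89.
Closed form: n = −ln(1 − rB₀/P)/ln(1+r) = −ln(0.39733)/ln(1.01883) ≈ 49.468, so the balance reaches zero during payment 50.

50 payments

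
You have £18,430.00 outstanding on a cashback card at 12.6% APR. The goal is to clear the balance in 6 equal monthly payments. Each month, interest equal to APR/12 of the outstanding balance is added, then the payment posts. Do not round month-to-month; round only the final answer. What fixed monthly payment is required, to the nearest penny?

£3,185.53

Monthly rate r = 12.6%/12 = 1.05% = 0.0105.
Level-payment amortization: P = B₀·r / (1 − (1+r)^(−n)) = 18430.00·0.0105 / (1 − 1.0105^(−6)).
Denominator 1 − (1+r)^(−6) = 0.060748077.
P = 193.515 / 0.060748077 ≈ 3185.53.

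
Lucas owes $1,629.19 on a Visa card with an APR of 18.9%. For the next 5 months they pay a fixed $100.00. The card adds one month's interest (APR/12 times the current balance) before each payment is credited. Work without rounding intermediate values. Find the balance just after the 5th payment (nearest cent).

$1,245.59

Monthly rate r = 18.9%/12 = 1.575% = 0.01575.
Each month: B ← B·(1+r) − $100.00.
Month 1: interest $25.66; balance after payment $1,554.85.
Month 2: interest $24.49; balance after payment $1,479.34.
Month 3: interest $23.30; balance after payment $1,402.64.
Month 4: interest $22.09; balance after payment $1,324.73.
Month 5: interest $20.86; balance after payment $1,245.59.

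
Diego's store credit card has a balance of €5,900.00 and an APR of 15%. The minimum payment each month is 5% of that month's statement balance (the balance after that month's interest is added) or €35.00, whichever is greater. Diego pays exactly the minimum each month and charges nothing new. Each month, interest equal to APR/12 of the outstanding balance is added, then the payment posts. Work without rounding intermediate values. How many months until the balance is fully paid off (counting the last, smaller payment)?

78 months

Monthly rate r = 15%/12 = 1.25% = 0.0125.
While 5% of the post-interest balance exceeds €35.00, each month B ← (B·(1+r))·(1 − 0.05), i.e. B shrinks by the factor (1+r)·0.95 = 0.96187.
This holds for months 1–56. Entering month 57 the balance is €669.11; 5% of the post-interest balance is now below €35.00, so the flat €35.00 minimum applies from here.
From month 57 a fixed €35.00 at rate r clears €669.11 in 22 more payments. Total: 56 + 22 = 78 months.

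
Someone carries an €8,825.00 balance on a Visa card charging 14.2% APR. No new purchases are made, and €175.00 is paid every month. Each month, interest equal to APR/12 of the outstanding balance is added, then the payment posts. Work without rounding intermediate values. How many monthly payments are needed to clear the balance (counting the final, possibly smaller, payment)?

Monthly rate r = 14.2%/12 = 1.18333% = 0.0118333.
Recurrence: B ← B·(1+r) − €175.00.
Month 1: interest €104.43; balance after payment €8,754.43.
Month 2: interest €103.59; balance after payment €8,683.02.
Closed form: n = −ln(1 − rB₀/P)/ln(1+r) = −ln(0.40326)/ln(1.01183) ≈ 77.200, so the balance reaches zero during payment 78.

78 payments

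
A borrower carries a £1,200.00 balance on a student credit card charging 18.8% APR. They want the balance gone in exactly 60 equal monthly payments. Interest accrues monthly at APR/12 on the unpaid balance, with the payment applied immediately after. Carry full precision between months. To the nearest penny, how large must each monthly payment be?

£31.00

Monthly rate r = 18.8%/12 = 1.56667% = 0.0156667.
Level-payment amortization: P = B₀·r / (1 − (1+r)^(−n)) = 1200.00·0.0156667 / (1 − 1.01567^(−60)).
Denominator 1 − (1+r)^(−60) = 0.606515137.
P = 18.8 / 0.606515137 ≈ 31.00.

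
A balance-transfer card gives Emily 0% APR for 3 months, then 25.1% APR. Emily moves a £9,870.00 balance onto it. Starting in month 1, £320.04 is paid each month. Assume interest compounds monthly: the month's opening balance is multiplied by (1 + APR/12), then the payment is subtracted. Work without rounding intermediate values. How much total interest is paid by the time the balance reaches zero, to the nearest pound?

£4,588

Promo months 1–3 at r₀ = 0%/12 = 0; months 4+ at r₁ = 25.1%/12 = 0.0209167.
After month 3 (no interest yet): B = £9,870.00 − 3·£320.04 = £8,909.88.
Then at r₁ with £320.04/mo: n₂ = −ln(1 − r₁·B/P)/ln(1+r₁) ≈ 42.17 → 43 more payments.
Total paid = 45·£320.04 + £56.07 = £14,457.87; interest = £14,457.87 − £9,870.00 = £4,587.87.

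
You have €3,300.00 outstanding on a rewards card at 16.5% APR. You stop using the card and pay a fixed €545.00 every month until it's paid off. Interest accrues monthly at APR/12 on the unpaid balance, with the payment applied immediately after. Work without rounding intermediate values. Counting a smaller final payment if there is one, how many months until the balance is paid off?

7 payments

Monthly rate r = 16.5%/12 = 1.375% = 0.01375.
Recurrence: B ← B·(1+r) − €545.00.
Month 1: interest €45.38; balance after payment €2,800.38.
Month 2: interest €38.51; balance after payment €2,293.88.
Closed form: n = −ln(1 − rB₀/P)/ln(1+r) = −ln(0.91674)/ln(1.01375) ≈ 6.365, so the balance reaches zero during payment 7.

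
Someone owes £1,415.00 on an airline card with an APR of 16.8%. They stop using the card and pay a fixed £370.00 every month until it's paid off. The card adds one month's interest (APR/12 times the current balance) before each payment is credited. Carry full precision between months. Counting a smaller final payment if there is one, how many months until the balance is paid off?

4 months

Monthly rate r = 16.8%/12 = 1.4% = 0.014.
Recurrence: B ← B·(1+r) − £370.00.
Month 1: interest £19.81; balance after payment £1,064.81.
Month 2: interest £14.91; balance after payment £709.72.
Month 3: interest £9.94; balance after payment £349.65.
Month 4: interest £4.90; balance after payment £0.00.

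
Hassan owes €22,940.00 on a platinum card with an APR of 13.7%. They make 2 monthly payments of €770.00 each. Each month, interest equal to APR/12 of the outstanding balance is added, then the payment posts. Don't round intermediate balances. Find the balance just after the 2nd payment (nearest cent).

€21,918.00

Monthly rate r = 13.7%/12 = 1.14167% = 0.0114167.
Each month: B ← B·(1+r) − €770.00.
Month 1: interest €261.90; balance after payment €22,431.90.
Month 2: interest €256.10; balance after payment €21,918.00.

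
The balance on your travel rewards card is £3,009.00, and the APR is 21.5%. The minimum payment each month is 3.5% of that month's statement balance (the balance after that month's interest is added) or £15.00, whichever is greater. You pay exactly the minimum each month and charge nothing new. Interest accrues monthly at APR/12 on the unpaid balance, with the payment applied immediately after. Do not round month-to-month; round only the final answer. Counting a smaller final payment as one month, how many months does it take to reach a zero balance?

150 months

Monthly rate r = 21.5%/12 = 1.79167% = 0.0179167.
While 3.5% of the post-interest balance exceeds £15.00, each month B ← (B·(1+r))·(1 − 0.035), i.e. B shrinks by the factor (1+r)·0.965 = 0.98229.
This holds for months 1–111. Entering month 112 the balance is £414.01; 3.5% of the post-interest balance is now below £15.00, so the flat £15.00 minimum applies from here.
From month 112 a fixed £15.00 at rate r clears £414.01 in 39 more payments. Total: 111 + 39 = 150 months.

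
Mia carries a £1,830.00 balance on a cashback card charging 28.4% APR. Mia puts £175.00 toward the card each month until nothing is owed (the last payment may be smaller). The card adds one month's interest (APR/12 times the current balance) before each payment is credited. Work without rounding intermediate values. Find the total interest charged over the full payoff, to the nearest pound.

£298

Monthly rate r = 28.4%/12 = 2.36667% = 0.0236667.
Payoff takes n = ⌈−ln(1 − rB₀/P)/ln(1+r)⌉ = ⌈12.156⌉ = 13 payments; the last is £27.53.
Total paid = 12·£175.00 + £27.53 = £2,127.53.
Total interest = total paid − principal = £2,127.53 − £1,830.00 = £297.53.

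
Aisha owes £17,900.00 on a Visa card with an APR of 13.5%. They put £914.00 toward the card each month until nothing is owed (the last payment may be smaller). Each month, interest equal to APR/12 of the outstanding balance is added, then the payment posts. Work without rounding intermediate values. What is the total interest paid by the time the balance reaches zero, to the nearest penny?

£2,434.20

Monthly rate r = 13.5%/12 = 1.125% = 0.01125.
Payoff takes n = ⌈−ln(1 − rB₀/P)/ln(1+r)⌉ = ⌈22.246⌉ = 23 payments; the last is £226.20.
Total paid = 22·£914.00 + £226.20 = £20,334.20.
Total interest = total paid − principal = £20,334.20 − £17,900.00 = £2,434.20.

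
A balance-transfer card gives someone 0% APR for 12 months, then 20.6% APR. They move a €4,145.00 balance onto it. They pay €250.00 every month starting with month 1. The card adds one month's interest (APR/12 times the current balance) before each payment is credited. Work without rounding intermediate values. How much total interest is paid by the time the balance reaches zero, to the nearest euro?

Promo months 1–12 at r₀ = 0%/12 = 0; months 13+ at r₁ = 20.6%/12 = 0.0171667.
After month 12 (no interest yet): B = €4,145.00 − 12·€250.00 = €1,145.00.
Then at r₁ with €250.00/mo: n₂ = −ln(1 − r₁·B/P)/ln(1+r₁) ≈ 4.81 → 5 more payments.
Total paid = 16·€250.00 + €203.05 = €4,203.05; interest = €4,203.05 − €4,145.00 = €58.05.

€58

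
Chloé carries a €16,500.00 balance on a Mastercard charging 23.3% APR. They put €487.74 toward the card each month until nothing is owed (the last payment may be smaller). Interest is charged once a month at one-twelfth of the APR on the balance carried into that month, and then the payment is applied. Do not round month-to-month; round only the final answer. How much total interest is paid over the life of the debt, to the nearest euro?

Monthly rate r = 23.3%/12 = 1.94167% = 0.0194167.
Payoff takes n = ⌈−ln(1 − rB₀/P)/ln(1+r)⌉ = ⌈55.620⌉ = 56 payments; the last is €303.53.
Total paid = 55·€487.74 + €303.53 = €27,129.23.
Total interest = total paid − principal = €27,129.23 − €16,500.00 = €10,629.23.

€10,629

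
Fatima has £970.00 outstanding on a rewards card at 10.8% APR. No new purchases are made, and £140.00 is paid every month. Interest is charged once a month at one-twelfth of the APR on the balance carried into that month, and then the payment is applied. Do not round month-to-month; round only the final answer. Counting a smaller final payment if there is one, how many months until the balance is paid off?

8 months

Monthly rate r = 10.8%/12 = 0.9% = 0.009.
Recurrence: B ← B·(1+r) − £140.00.
Month 1: interest £8.73; balance after payment £838.73.
Month 2: interest £7.55; balance after payment £706.28.
Closed form: n = −ln(1 − rB₀/P)/ln(1+r) = −ln(0.93764)/ln(1.009) ≈ 7.186, so the balance reaches zero during payment 8.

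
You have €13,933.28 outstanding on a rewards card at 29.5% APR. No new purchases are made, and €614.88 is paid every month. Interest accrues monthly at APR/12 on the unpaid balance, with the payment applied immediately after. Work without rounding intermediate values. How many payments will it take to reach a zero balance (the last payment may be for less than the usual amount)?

34 months

Monthly rate r = 29.5%/12 = 2.45833% = 0.0245833.
Recurrence: B ← B·(1+r) − €614.88.
Month 1: interest €342.53; balance after payment €13,660.93.
Month 2: interest €335.83; balance after payment €13,381.88.
Closed form: n = −ln(1 − rB₀/P)/ln(1+r) = −ln(0.44294)/ln(1.02458) ≈ 33.531, so the balance reaches zero during payment 34.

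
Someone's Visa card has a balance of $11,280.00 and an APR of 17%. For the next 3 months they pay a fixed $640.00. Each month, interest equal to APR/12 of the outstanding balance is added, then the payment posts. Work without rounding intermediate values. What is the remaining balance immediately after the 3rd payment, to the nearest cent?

$9,818.90

Monthly rate r = 17%/12 = 1.41667% = 0.0141667.
Each month: B ← B·(1+r) − $640.00.
Month 1: interest $159.80; balance after payment $10,799.80.
Month 2: interest $153.00; balance after payment $10,312.80.
Month 3: interest $146.10; balance after payment $9,818.90.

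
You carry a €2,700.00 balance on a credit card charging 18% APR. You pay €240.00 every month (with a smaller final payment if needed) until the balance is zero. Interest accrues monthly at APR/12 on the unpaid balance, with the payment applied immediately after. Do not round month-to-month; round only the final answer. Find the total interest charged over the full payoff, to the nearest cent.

Monthly rate r = 18%/12 = 1.5% = 0.015.
Payoff takes n = ⌈−ln(1 − rB₀/P)/ln(1+r)⌉ = ⌈12.414⌉ = 13 payments; the last is €99.75.
Total paid = 12·€240.00 + €99.75 = €2,979.75.
Total interest = total paid − principal = €2,979.75 − €2,700.00 = €279.75.

€279.75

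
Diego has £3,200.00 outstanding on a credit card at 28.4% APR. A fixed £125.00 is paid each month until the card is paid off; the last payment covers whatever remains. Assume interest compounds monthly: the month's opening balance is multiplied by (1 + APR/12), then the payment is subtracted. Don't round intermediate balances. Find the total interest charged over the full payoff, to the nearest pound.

Monthly rate r = 28.4%/12 = 2.36667% = 0.0236667.
Payoff takes n = ⌈−ln(1 − rB₀/P)/ln(1+r)⌉ = ⌈39.805⌉ = 40 payments; the last is £100.80.
Total paid = 39·£125.00 + £100.80 = £4,975.80.
Total interest = total paid − principal = £4,975.80 − £3,200.00 = £1,775.80.

£1,776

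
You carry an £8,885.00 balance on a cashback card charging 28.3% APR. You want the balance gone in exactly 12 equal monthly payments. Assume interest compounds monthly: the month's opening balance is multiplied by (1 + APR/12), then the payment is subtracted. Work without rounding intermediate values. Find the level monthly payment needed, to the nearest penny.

Monthly rate r = 28.3%/12 = 2.35833% = 0.0235833.
Level-payment amortization: P = B₀·r / (1 − (1+r)^(−n)) = 8885.00·0.0235833 / (1 − 1.02358^(−12)).
Denominator 1 − (1+r)^(−12) = 0.244000461.
P = 209.538 / 0.244000461 ≈ 858.76.

£858.76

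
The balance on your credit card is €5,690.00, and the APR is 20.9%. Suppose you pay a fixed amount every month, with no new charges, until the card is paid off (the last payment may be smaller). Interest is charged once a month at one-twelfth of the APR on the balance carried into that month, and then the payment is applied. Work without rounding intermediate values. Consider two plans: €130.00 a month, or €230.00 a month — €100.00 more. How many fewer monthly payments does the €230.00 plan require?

Monthly rate r = 20.9%/12 = 1.74167% = 0.0174167.
At €130.00/mo: n = ⌈−ln(1 − rB₀/P)/ln(1+r)⌉ = 84 payments (last €27.79); total interest = total paid − €5,690.00 = €5,127.79.
At €230.00/mo: 33 payments (last €148.53); total interest €1,818.53.
Payments saved = 84 − 33 = 51.

51 fewer payments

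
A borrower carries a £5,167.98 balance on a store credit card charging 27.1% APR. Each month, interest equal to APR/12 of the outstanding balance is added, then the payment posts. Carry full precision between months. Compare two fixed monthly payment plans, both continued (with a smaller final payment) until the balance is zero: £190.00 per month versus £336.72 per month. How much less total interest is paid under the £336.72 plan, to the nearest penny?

£1,688.13

Monthly rate r = 27.1%/12 = 2.25833% = 0.0225833.
At £190.00/mo: n = ⌈−ln(1 − rB₀/P)/ln(1+r)⌉ = 43 payments (last £125.16); total interest = total paid − £5,167.98 = £2,937.18.
At £336.72/mo: 20 payments (last £19.35); total interest £1,249.05.
Interest saved = £2,937.18 − £1,249.05 = £1,688.13.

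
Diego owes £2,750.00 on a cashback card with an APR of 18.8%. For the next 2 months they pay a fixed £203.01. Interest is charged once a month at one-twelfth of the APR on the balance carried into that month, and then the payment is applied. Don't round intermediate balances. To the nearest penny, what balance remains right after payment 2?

Monthly rate r = 18.8%/12 = 1.56667% = 0.0156667.
Each month: B ← B·(1+r) − £203.01.
Month 1: interest £43.08; balance after payment £2,590.07.
Month 2: interest £40.58; balance after payment £2,427.64.

£2,427.64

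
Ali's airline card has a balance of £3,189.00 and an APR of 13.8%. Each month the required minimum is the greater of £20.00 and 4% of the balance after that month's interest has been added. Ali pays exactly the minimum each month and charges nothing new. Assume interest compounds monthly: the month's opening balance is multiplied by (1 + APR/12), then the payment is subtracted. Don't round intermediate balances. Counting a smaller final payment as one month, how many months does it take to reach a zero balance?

93 months

Monthly rate r = 13.8%/12 = 1.15% = 0.0115.
While 4% of the post-interest balance exceeds £20.00, each month B ← (B·(1+r))·(1 − 0.04), i.e. B shrinks by the factor (1+r)·0.96 = 0.97104.
This holds for months 1–64. Entering month 65 the balance is £486.22; 4% of the post-interest balance is now below £20.00, so the flat £20.00 minimum applies from here.
From month 65 a fixed £20.00 at rate r clears £486.22 in 29 more payments. Total: 64 + 29 = 93 months.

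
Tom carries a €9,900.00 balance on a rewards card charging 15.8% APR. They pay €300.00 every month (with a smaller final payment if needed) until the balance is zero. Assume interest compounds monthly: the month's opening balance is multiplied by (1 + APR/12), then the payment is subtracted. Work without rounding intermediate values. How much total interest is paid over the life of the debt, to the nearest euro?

Monthly rate r = 15.8%/12 = 1.31667% = 0.0131667.
Payoff takes n = ⌈−ln(1 − rB₀/P)/ln(1+r)⌉ = ⌈43.579⌉ = 44 payments; the last is €174.17.
Total paid = 43·€300.00 + €174.17 = €13,074.17.
Total interest = total paid − principal = €13,074.17 − €9,900.00 = €3,174.17.

€3,174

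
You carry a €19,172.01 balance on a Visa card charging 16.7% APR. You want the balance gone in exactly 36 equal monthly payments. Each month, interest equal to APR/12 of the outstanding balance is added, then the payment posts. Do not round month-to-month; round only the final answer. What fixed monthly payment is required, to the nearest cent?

€680.68

Monthly rate r = 16.7%/12 = 1.39167% = 0.0139167.
Level-payment amortization: P = B₀·r / (1 − (1+r)^(−n)) = 19172.01·0.0139167 / (1 − 1.01392^(−36)).
Denominator 1 − (1+r)^(−36) = 0.391979016.
P = 266.81 / 0.391979016 ≈ 680.68.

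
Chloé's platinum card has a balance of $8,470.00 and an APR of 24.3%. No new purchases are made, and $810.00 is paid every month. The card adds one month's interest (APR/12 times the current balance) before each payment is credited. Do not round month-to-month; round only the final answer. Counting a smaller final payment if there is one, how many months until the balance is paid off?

Monthly rate r = 24.3%/12 = 2.025% = 0.02025.
Recurrence: B ← B·(1+r) − $810.00.
Month 1: interest $171.52; balance after payment $7,831.52.
Month 2: interest $158.59; balance after payment $7,180.11.
Closed form: n = −ln(1 − rB₀/P)/ln(1+r) = −ln(0.78825)/ln(1.02025) ≈ 11.869, so the balance reaches zero during payment 12.

12 months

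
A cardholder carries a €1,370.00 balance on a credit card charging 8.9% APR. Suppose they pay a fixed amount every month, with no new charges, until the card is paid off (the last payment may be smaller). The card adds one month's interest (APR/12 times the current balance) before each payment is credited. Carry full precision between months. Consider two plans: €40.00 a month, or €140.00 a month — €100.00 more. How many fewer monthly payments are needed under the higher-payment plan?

Monthly rate r = 8.9%/12 = 0.741667% = 0.00741667.
At €40.00/mo: n = ⌈−ln(1 − rB₀/P)/ln(1+r)⌉ = 40 payments (last €26.42); total interest = total paid − €1,370.00 = €216.42.
At €140.00/mo: 11 payments (last €27.61); total interest €57.61.
Payments saved = 40 − 11 = 29.

29 fewer payments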